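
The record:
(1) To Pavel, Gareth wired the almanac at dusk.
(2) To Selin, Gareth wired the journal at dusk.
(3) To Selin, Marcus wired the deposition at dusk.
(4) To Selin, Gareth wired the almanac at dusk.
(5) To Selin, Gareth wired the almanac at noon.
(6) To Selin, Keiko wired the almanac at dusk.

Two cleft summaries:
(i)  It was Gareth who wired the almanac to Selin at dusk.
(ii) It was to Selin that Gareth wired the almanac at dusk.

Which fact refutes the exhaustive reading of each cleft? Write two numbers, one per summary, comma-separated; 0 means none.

6, 1

Summary (i) focuses "Gareth" (the agent); background same thing, recipient, setting (the almanac / Selin / at dusk). Fact (6) matches that background with agent = Keiko — refutes (i).
Summary (ii) focuses "Selin" (the recipient); background same agent, thing, setting (Gareth / the almanac / at dusk). Fact (1) matches that background with recipient = Pavel — refutes (ii).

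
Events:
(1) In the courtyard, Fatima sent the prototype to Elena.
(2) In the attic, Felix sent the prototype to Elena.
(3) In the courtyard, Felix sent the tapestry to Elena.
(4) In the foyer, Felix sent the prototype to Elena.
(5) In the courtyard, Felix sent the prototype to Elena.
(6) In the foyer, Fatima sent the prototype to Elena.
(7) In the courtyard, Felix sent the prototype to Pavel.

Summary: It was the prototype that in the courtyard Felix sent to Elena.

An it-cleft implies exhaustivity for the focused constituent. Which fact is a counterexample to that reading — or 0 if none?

3

The cleft puts "the prototype" in focus and presupposes the open proposition with same agent, recipient, setting (Felix / Elena / in the courtyard).
The exhaustive reading says no other thing fits that background.
Fact (3) shares the background but with thing = the tapestry; exhaustivity is violated.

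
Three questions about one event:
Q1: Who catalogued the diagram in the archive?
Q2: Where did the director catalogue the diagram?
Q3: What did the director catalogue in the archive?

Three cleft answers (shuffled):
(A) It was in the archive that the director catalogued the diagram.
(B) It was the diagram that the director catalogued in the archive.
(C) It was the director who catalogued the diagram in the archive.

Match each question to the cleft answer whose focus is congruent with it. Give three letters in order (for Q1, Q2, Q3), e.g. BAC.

CAB

Q1 asks about the subject (agent); cleft (C) focuses "the director", which is the subject (agent) — so Q1 → C.
Q2 asks about the location; cleft (A) focuses "in the archive", which is the location — so Q2 → A.
Q3 asks about the direct object; cleft (B) focuses "the diagram", which is the direct object — so Q3 → B.
Mapping: Q1→C, Q2→A, Q3→B.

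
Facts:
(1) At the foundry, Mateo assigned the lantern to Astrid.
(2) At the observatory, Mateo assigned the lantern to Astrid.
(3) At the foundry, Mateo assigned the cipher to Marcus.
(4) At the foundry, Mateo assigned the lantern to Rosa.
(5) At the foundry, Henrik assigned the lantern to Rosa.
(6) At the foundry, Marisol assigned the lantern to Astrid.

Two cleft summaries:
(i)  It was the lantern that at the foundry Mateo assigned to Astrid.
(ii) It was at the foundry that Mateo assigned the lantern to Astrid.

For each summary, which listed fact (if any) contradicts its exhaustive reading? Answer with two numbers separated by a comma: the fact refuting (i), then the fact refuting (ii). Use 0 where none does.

0, 2

(i): focus "the lantern". No fact shares Mateo as agent and Astrid as recipient and at the foundry as setting with a different thing. 0.
(ii): focus "at the foundry". Looking for Mateo as agent and the lantern as thing and Astrid as recipient with some other setting — fact (2) has at the observatory there. Refuted.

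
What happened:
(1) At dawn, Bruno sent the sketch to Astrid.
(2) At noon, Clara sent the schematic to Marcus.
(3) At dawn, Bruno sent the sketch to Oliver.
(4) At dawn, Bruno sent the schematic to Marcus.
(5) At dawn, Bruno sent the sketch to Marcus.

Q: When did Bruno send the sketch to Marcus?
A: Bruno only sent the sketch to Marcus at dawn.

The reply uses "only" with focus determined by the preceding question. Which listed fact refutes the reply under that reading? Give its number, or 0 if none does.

Answering "When did ...?" puts focus on the setting — here, "at dawn".
So "only" ranges over settings; the rest (same agent, thing, recipient (Bruno / the sketch / Marcus)) is presupposed.
No fact keeps same agent, thing, recipient (Bruno / the sketch / Marcus) while changing the setting; every other fact differs on something backgrounded. The reply stands.
(Fact (1) would refute a reading with focus on the recipient — but that is not what the question asks.)

0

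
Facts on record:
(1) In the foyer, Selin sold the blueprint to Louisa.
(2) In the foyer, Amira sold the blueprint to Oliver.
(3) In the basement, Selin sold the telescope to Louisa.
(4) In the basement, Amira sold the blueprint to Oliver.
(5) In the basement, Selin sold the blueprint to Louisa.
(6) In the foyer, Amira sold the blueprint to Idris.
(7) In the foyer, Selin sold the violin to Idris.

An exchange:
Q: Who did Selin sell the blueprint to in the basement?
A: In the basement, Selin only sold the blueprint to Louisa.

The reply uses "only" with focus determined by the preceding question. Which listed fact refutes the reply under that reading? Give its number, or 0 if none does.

Answering "Who did ... to ...?" puts focus on the recipient — here, "Louisa".
"Only" then excludes alternative recipients while the background — agent = Selin, thing = the blueprint, setting = in the basement — is held fixed.
No fact keeps agent = Selin, thing = the blueprint, setting = in the basement while changing the recipient; every other fact differs on something backgrounded. The reply stands.
(Fact (1) would refute a reading with focus on the setting — but that is not what the question asks.)

0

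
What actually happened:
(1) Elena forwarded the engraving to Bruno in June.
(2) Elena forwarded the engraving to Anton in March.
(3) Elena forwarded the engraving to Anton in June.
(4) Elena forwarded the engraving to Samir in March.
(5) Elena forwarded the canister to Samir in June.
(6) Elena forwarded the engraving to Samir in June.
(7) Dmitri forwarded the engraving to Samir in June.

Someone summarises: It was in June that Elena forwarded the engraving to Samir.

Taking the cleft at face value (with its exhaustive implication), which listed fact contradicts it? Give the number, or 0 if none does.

4

The cleft puts "in June" in focus and presupposes the open proposition with same agent, thing, recipient (Elena / the engraving / Samir).
The exhaustive reading says no other setting fits that background.
Fact (4) shares the background but with setting = in March; exhaustivity is violated.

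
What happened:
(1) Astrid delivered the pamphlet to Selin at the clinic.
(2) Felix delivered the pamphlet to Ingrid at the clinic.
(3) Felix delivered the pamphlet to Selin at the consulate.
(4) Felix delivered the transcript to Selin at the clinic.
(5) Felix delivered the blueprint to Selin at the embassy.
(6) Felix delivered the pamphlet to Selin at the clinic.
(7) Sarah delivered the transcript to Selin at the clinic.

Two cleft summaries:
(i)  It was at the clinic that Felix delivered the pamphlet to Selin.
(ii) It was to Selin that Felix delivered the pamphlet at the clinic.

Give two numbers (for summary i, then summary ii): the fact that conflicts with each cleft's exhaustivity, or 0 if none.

3, 2

(i): focus "at the clinic". Looking for Felix as agent and the pamphlet as thing and Selin as recipient with some other setting — fact (3) has at the consulate there. Refuted.
(ii): focus "Selin". Looking for Felix as agent and the pamphlet as thing and at the clinic as setting with some other recipient — fact (2) has Ingrid there. Refuted.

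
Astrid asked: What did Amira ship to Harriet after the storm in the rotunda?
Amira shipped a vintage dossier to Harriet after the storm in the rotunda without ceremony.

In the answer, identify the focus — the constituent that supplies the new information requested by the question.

a vintage dossier

The wh-word "what" asks about the direct object.
In the answer, "Amira", "to Harriet", "after the storm" and "in the rotunda" are given — repeated from the question.
"without ceremony" is also new, but it specifies the manner, which is not what the question asks about — so it is not the focus.
The constituent filling the direct object gap is "a vintage dossier"; that is the focus.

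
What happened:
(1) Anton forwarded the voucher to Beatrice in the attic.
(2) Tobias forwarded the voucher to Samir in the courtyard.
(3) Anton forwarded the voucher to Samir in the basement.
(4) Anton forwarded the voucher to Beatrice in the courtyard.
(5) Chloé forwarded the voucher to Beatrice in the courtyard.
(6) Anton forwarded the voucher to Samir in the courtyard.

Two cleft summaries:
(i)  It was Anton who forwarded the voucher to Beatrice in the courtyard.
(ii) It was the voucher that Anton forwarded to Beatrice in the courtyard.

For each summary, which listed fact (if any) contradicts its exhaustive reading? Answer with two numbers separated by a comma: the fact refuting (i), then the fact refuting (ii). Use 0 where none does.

Summary (i) focuses "Anton" (the agent); background thing = the voucher, recipient = Beatrice, setting = in the courtyard. Fact (5) matches that background with agent = Chloé — refutes (i).
Summary (ii) focuses "the voucher" (the thing); background agent = Anton, recipient = Beatrice, setting = in the courtyard. No fact matches that background with a different thing, so 0.

5, 0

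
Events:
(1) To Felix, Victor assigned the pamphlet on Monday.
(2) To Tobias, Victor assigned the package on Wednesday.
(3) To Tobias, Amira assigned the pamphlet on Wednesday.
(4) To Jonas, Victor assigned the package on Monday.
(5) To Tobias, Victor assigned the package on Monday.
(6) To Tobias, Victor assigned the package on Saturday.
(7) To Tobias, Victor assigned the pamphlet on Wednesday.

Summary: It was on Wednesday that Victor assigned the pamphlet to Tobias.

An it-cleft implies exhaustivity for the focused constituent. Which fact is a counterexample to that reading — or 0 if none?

The cleft puts "on Wednesday" in focus and presupposes the open proposition with agent = Victor, thing = the pamphlet, recipient = Tobias.
Exhaustivity: on Wednesday is the only setting satisfying that background.
Every other fact differs from the presupposition on some backgrounded slot, so none challenges the exhaustivity.

0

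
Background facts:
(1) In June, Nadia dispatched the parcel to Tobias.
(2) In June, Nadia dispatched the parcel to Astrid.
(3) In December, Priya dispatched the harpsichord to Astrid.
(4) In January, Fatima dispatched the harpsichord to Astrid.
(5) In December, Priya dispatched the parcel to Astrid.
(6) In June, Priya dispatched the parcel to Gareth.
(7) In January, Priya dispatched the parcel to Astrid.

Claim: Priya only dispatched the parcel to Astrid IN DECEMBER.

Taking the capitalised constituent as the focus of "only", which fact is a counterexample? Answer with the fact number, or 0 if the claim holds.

Focus (in capitals) is "in December" — the setting. "Only" excludes alternative settings while holding fixed same agent, thing, recipient (Priya / the parcel / Astrid).
Fact (7) shares the background but differs in setting (in January) — a counterexample.

7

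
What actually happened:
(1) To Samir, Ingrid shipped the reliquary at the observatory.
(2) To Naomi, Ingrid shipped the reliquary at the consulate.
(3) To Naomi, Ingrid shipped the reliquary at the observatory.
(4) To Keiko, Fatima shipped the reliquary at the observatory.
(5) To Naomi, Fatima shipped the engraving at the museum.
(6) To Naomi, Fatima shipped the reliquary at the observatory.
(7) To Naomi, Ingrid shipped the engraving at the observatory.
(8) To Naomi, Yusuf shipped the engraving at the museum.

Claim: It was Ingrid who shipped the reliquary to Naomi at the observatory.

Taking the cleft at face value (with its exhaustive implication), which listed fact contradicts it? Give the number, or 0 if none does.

The cleft puts "Ingrid" in focus and presupposes the open proposition with the reliquary as thing and Naomi as recipient and at the observatory as setting.
The exhaustive reading says no other agent fits that background.
Fact (6) shares the background but with agent = Fatima; exhaustivity is violated.

6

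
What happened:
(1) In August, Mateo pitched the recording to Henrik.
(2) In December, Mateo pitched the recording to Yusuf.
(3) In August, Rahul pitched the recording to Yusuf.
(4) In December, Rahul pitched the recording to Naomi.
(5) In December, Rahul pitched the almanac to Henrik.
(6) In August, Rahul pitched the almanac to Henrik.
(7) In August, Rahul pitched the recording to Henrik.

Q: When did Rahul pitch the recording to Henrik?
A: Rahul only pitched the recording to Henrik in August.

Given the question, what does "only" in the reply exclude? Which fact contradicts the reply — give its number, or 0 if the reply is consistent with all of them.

0

Answering "When did ...?" puts focus on the setting — here, "in August".
"Only" then excludes alternative settings while the background — Rahul as agent and the recording as thing and Henrik as recipient — is held fixed.
No listed fact shares that background with another setting. Nothing contradicts the reply.
(Fact (3) would refute a reading with focus on the recipient — but that is not what the question asks.)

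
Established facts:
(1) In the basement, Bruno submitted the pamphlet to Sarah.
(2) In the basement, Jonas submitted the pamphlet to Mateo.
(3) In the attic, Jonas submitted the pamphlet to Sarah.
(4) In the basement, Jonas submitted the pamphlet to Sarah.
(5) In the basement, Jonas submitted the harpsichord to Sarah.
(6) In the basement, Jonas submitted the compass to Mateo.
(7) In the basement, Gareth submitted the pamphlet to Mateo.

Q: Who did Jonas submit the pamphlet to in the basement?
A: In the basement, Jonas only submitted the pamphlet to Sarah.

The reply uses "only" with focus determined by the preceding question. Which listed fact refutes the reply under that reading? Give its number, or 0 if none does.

Answering "Who did ... to ...?" puts focus on the recipient — here, "Sarah".
So "only" ranges over recipients; the rest (agent = Jonas, thing = the pamphlet, setting = in the basement) is presupposed.
Fact (2) shares the background with a different recipient (Mateo) — counterexample.
(Fact (3) would refute a reading with focus on the setting — but that is not what the question asks.)

2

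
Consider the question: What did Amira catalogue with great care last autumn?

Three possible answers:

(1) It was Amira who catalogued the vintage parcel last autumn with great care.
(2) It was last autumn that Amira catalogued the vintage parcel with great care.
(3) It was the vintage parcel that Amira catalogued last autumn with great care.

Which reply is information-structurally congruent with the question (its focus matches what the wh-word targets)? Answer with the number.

3

The question word "what" targets the direct object.
Option (1) clefts "Amira" — the subject (agent), not what was asked.
Option (2) clefts "last autumn" — the time, not what was asked.
Option (3) clefts "the vintage parcel" — that matches what the question asks about.
So the congruent reply is (3).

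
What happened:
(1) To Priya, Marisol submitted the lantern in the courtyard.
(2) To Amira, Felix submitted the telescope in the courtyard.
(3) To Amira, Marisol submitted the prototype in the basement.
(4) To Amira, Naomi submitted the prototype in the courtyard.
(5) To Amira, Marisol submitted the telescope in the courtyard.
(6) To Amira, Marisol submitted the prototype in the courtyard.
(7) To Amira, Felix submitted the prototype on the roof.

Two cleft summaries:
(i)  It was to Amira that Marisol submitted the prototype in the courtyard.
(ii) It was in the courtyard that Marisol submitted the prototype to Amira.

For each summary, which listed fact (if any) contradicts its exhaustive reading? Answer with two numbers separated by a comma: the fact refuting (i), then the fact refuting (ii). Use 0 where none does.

0, 3

Summary (i) focuses "Amira" (the recipient); background agent = Marisol, thing = the prototype, setting = in the courtyard. No fact matches that background with a different recipient, so 0.
Summary (ii) focuses "in the courtyard" (the setting); background agent = Marisol, thing = the prototype, recipient = Amira. Fact (3) matches that background with setting = in the basement — refutes (ii).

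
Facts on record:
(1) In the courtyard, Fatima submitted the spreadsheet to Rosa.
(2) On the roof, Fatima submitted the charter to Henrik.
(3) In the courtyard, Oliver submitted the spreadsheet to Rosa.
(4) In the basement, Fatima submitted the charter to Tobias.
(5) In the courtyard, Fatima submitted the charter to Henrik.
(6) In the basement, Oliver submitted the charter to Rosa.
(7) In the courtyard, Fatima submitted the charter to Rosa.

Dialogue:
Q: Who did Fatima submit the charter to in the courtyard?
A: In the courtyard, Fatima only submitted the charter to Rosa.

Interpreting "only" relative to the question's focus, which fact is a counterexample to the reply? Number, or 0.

5

Answering "Who did ... to ...?" puts focus on the recipient — here, "Rosa".
"Only" then excludes alternative recipients while the background — same agent, thing, setting (Fatima / the charter / in the courtyard) — is held fixed.
Fact (5) keeps same agent, thing, setting (Fatima / the charter / in the courtyard) but has recipient = Henrik; that refutes the reply.
(Fact (1) would refute a reading with focus on the thing — but that is not what the question asks.)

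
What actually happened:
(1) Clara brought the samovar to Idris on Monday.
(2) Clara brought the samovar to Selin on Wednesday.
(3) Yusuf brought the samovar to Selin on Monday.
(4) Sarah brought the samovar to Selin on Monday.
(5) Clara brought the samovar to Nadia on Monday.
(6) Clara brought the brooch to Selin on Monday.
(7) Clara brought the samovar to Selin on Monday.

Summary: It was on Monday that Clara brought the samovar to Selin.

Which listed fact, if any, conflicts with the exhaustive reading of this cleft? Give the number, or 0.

Focus of the cleft: "on Monday" (the setting). Presupposed background: Clara as agent and the samovar as thing and Selin as recipient.
Exhaustivity: on Monday is the only setting satisfying that background.
Fact (2) shares the background but with setting = on Wednesday; exhaustivity is violated.

2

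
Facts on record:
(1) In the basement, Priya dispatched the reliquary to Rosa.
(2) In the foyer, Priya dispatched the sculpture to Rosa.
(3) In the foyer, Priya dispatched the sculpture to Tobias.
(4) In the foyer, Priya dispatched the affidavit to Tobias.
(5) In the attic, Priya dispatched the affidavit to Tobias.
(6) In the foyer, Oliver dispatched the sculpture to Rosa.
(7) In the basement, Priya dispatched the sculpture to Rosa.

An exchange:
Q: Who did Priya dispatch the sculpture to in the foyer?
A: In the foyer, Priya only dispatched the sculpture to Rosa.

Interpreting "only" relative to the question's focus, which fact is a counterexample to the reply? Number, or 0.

3

The question "Who did ... to ...?" targets the recipient, so in the reply the focus falls on "Rosa".
So "only" ranges over recipients; the rest (Priya as agent and the sculpture as thing and in the foyer as setting) is presupposed.
Fact (3) shares the background with a different recipient (Tobias) — counterexample.
(Fact (7) would refute a reading with focus on the setting — but that is not what the question asks.)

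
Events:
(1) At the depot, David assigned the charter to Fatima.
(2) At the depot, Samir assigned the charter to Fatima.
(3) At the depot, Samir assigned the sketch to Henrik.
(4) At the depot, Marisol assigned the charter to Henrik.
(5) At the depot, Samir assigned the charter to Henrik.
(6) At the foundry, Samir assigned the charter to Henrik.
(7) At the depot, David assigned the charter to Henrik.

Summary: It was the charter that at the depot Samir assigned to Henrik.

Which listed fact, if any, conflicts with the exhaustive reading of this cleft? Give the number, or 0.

3

Focus of the cleft: "the charter" (the thing). Presupposed background: same agent, recipient, setting (Samir / Henrik / at the depot).
Exhaustivity: the charter is the only thing satisfying that background.
But fact (3) also has same agent, recipient, setting (Samir / Henrik / at the depot), with thing = the sketch — so the exhaustive reading fails.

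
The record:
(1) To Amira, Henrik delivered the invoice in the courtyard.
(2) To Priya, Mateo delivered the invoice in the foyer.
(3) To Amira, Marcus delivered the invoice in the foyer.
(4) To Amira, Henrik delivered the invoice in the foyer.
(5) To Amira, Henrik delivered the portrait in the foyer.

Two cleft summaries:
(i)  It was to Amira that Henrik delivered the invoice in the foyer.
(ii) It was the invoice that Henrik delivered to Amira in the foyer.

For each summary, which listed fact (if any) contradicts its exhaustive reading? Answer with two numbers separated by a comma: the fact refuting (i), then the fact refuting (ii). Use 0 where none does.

0, 5

(i): focus "Amira". No fact shares Henrik as agent and the invoice as thing and in the foyer as setting with a different recipient. 0.
(ii): focus "the invoice". Looking for Henrik as agent and Amira as recipient and in the foyer as setting with some other thing — fact (5) has the portrait there. Refuted.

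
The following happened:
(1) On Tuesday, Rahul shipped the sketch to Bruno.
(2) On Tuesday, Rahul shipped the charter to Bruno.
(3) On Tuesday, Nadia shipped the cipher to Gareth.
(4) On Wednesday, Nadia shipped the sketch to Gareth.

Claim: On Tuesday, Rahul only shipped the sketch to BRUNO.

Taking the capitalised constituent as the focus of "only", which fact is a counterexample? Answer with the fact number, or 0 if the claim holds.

Focus (in capitals) is "Bruno" — the recipient. "Only" excludes alternative recipients while holding fixed agent = Rahul, thing = the sketch, setting = on Tuesday.
Every other fact changes something in the background, not just the recipient. Nothing refutes the claim.

0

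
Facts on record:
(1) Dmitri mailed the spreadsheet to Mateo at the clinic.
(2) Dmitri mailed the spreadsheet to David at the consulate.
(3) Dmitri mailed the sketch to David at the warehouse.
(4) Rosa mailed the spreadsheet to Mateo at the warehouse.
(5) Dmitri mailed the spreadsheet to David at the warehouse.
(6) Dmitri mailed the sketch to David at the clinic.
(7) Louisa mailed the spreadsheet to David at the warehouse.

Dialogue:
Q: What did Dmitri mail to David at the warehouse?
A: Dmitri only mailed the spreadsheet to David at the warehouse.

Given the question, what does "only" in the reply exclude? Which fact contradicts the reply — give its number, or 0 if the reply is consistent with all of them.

Answering "What did ...?" puts focus on the thing — here, "the spreadsheet".
"Only" then excludes alternative things while the background — agent = Dmitri, recipient = David, setting = at the warehouse — is held fixed.
Fact (3) shares the background with a different thing (the sketch) — counterexample.
(Fact (2) would refute a reading with focus on the setting — but that is not what the question asks.)

3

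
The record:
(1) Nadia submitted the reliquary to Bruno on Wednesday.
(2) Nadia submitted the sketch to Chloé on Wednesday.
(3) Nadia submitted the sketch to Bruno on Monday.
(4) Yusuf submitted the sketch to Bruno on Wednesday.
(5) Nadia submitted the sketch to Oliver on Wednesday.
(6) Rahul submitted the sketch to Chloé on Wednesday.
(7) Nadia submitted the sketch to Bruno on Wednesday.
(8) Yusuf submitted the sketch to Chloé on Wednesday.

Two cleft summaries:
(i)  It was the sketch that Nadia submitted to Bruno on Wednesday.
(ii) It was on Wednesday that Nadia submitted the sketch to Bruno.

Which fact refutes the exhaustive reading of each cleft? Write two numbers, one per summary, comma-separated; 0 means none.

1, 3

(i): focus "the sketch". Looking for agent = Nadia, recipient = Bruno, setting = on Wednesday with some other thing — fact (1) has the reliquary there. Refuted.
(ii): focus "on Wednesday". Looking for agent = Nadia, thing = the sketch, recipient = Bruno with some other setting — fact (3) has on Monday there. Refuted.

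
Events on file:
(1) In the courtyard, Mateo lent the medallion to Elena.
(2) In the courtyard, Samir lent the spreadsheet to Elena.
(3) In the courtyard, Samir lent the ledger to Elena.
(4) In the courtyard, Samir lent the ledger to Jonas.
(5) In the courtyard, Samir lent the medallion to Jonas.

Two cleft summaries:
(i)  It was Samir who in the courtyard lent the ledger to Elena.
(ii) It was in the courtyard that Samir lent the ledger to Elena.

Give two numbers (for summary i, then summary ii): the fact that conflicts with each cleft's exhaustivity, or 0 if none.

Summary (i) focuses "Samir" (the agent); background same thing, recipient, setting (the ledger / Elena / in the courtyard). No fact matches that background with a different agent, so 0.
Summary (ii) focuses "in the courtyard" (the setting); background same agent, thing, recipient (Samir / the ledger / Elena). No fact matches that background with a different setting, so 0.

0, 0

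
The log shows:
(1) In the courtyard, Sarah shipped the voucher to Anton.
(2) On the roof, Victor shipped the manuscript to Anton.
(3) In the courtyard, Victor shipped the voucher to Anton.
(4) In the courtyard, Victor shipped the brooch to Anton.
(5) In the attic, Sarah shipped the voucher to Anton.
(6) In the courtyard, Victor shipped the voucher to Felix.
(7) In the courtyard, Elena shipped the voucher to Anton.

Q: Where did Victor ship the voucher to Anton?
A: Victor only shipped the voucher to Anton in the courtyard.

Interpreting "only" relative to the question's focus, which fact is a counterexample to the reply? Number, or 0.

The question "Where did ...?" targets the setting, so in the reply the focus falls on "in the courtyard".
So "only" ranges over settings; the rest (Victor as agent and the voucher as thing and Anton as recipient) is presupposed.
No listed fact shares that background with another setting. Nothing contradicts the reply.
(Fact (6) would refute a reading with focus on the recipient — but that is not what the question asks.)

0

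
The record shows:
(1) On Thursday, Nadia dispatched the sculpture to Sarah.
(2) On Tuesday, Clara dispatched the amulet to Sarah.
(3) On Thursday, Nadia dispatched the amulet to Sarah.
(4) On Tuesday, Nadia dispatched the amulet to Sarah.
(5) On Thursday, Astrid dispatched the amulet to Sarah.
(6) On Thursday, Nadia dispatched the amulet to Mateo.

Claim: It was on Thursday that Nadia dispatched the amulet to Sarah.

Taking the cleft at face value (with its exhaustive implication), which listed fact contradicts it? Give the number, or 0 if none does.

The cleft puts "on Thursday" in focus and presupposes the open proposition with agent = Nadia, thing = the amulet, recipient = Sarah.
The exhaustive reading says no other setting fits that background.
But fact (4) also has agent = Nadia, thing = the amulet, recipient = Sarah, with setting = on Tuesday — so the exhaustive reading fails.

4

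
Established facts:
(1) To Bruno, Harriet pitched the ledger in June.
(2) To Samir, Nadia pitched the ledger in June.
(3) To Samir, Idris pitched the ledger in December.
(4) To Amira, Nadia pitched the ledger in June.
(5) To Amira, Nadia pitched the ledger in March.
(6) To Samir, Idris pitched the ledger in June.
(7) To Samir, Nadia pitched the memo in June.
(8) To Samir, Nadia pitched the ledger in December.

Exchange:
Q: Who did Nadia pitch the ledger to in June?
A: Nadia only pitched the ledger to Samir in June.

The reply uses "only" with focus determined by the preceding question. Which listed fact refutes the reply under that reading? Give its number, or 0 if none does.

4

The question "Who did ... to ...?" targets the recipient, so in the reply the focus falls on "Samir".
"Only" then excludes alternative recipients while the background — same agent, thing, setting (Nadia / the ledger / in June) — is held fixed.
Fact (4) shares the background with a different recipient (Amira) — counterexample.
(Fact (7) would refute a reading with focus on the thing — but that is not what the question asks.)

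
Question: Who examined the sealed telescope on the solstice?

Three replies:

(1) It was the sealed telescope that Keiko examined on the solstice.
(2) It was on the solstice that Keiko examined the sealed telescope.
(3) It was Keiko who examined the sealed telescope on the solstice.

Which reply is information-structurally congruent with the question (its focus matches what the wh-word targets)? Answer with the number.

3

The question word "who" targets the subject (agent).
Option (1) clefts "the sealed telescope" — the direct object, not what was asked.
Option (2) clefts "on the solstice" — the time, not what was asked.
Option (3) clefts "Keiko" — that matches what the question asks about.
So the congruent reply is (3).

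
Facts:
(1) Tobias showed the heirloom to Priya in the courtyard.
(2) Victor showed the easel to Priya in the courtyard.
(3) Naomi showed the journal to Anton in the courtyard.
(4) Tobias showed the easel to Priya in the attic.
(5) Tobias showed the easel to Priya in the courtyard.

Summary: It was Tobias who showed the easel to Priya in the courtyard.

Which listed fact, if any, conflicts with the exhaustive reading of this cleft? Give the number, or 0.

2

Focus of the cleft: "Tobias" (the agent). Presupposed background: same thing, recipient, setting (the easel / Priya / in the courtyard).
Exhaustivity: Tobias is the only agent satisfying that background.
But fact (2) also has same thing, recipient, setting (the easel / Priya / in the courtyard), with agent = Victor — so the exhaustive reading fails.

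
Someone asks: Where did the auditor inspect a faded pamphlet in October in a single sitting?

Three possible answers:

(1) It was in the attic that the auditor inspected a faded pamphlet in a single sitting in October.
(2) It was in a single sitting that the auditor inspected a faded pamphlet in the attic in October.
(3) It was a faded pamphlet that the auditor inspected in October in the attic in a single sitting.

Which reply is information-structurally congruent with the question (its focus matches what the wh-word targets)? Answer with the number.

The question word "where" targets the location.
Option (1) clefts "in the attic" — that matches what the question asks about.
Option (2) clefts "in a single sitting" — the manner, not what was asked.
Option (3) clefts "a faded pamphlet" — the direct object, not what was asked.
So the congruent reply is (1).

1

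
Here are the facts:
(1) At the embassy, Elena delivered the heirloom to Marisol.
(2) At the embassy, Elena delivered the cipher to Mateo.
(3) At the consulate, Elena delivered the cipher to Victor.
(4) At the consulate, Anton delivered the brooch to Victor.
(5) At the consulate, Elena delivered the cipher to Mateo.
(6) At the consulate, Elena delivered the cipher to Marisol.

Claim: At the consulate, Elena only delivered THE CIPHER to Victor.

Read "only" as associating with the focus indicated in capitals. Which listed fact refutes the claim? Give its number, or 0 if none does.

The capitals mark "the cipher" as focus. So "only" rules out other things, with the rest (same agent, recipient, setting (Elena / Victor / at the consulate)) as background.
Every other fact changes something in the background, not just the thing. Nothing refutes the claim.

0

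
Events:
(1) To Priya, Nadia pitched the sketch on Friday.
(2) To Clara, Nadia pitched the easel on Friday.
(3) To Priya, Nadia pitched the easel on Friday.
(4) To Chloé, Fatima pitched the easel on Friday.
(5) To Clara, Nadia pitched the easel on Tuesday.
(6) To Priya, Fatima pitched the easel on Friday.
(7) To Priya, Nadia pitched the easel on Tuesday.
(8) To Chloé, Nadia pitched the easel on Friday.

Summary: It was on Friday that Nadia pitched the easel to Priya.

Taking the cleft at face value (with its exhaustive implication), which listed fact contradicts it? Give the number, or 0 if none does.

7

The cleft puts "on Friday" in focus and presupposes the open proposition with agent = Nadia, thing = the easel, recipient = Priya.
Exhaustivity: on Friday is the only setting satisfying that background.
Fact (7) shares the background but with setting = on Tuesday; exhaustivity is violated.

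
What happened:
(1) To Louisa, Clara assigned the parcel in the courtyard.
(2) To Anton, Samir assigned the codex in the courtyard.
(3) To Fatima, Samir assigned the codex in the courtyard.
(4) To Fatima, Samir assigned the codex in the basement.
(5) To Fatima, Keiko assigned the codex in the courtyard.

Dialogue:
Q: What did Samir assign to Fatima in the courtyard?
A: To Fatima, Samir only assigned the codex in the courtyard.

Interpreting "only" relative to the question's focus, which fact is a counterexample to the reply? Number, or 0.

The question "What did ...?" targets the thing, so in the reply the focus falls on "the codex".
"Only" then excludes alternative things while the background — Samir as agent and Fatima as recipient and in the courtyard as setting — is held fixed.
No fact keeps Samir as agent and Fatima as recipient and in the courtyard as setting while changing the thing; every other fact differs on something backgrounded. The reply stands.
(Fact (4) would refute a reading with focus on the setting — but that is not what the question asks.)

0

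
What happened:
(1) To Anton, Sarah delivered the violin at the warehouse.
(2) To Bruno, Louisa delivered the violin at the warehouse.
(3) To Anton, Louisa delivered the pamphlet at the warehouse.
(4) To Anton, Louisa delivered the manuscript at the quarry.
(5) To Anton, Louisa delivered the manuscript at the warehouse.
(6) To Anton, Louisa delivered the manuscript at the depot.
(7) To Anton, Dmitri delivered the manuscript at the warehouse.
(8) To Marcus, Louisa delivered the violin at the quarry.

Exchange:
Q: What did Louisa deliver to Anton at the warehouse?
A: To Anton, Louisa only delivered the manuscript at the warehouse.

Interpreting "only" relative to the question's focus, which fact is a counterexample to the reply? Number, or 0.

The question "What did ...?" targets the thing, so in the reply the focus falls on "the manuscript".
So "only" ranges over things; the rest (Louisa as agent and Anton as recipient and at the warehouse as setting) is presupposed.
Fact (3) keeps Louisa as agent and Anton as recipient and at the warehouse as setting but has thing = the pamphlet; that refutes the reply.
(Fact (4) would refute a reading with focus on the setting — but that is not what the question asks.)

3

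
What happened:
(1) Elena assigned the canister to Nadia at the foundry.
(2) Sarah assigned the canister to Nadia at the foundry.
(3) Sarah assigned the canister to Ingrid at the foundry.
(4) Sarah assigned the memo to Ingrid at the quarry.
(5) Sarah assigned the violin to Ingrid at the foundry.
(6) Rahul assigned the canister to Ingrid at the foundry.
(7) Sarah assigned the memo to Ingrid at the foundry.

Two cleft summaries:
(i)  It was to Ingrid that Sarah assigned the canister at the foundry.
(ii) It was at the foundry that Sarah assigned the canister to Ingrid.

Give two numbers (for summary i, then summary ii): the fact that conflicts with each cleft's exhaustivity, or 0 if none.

Summary (i) focuses "Ingrid" (the recipient); background same agent, thing, setting (Sarah / the canister / at the foundry). Fact (2) matches that background with recipient = Nadia — refutes (i).
Summary (ii) focuses "at the foundry" (the setting); background same agent, thing, recipient (Sarah / the canister / Ingrid). No fact matches that background with a different setting, so 0.

2, 0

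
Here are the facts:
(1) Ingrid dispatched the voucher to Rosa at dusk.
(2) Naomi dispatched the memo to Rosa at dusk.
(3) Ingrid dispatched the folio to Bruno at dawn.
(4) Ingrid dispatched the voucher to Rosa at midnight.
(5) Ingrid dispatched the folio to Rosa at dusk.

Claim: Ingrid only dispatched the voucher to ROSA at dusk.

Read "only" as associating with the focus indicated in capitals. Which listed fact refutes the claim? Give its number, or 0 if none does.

The capitals mark "Rosa" as focus. So "only" rules out other recipients, with the rest (same agent, thing, setting (Ingrid / the voucher / at dusk)) as background.
Every other fact changes something in the background, not just the recipient. Nothing refutes the claim.

0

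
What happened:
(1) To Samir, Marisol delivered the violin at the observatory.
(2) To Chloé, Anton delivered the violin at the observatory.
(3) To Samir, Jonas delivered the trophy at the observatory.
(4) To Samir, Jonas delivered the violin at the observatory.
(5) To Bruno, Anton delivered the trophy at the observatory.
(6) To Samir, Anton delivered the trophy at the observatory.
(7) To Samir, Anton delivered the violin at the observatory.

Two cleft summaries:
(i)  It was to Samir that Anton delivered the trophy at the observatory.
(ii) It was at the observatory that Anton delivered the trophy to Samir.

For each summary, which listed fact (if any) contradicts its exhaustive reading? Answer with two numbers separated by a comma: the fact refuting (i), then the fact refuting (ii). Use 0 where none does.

Summary (i) focuses "Samir" (the recipient); background same agent, thing, setting (Anton / the trophy / at the observatory). Fact (5) matches that background with recipient = Bruno — refutes (i).
Summary (ii) focuses "at the observatory" (the setting); background same agent, thing, recipient (Anton / the trophy / Samir). No fact matches that background with a different setting, so 0.

5, 0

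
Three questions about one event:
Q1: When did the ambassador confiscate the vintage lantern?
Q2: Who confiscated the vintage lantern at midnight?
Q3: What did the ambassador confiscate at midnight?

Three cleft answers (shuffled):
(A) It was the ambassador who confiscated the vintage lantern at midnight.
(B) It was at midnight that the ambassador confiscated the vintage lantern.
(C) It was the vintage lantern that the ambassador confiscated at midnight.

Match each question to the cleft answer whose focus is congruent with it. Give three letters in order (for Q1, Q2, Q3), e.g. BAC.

BAC

Q1 asks about the time; cleft (B) focuses "at midnight", which is the time — so Q1 → B.
Q2 asks about the subject (agent); cleft (A) focuses "the ambassador", which is the subject (agent) — so Q2 → A.
Q3 asks about the direct object; cleft (C) focuses "the vintage lantern", which is the direct object — so Q3 → C.
Mapping: Q1→B, Q2→A, Q3→C.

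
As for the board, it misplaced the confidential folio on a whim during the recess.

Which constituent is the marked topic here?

the board

The construction explicitly marks "the board" as what the sentence is about — the topic.
The remainder of the clause is the comment (what is said about the topic).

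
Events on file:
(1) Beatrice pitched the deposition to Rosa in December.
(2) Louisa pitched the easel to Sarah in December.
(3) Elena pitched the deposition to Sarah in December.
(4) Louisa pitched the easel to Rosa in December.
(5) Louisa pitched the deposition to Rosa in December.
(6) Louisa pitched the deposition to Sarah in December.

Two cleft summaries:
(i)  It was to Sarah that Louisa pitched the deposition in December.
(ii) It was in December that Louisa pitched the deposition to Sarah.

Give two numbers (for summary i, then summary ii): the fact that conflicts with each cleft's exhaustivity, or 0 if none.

5, 0

(i): focus "Sarah". Looking for agent = Louisa, thing = the deposition, setting = in December with some other recipient — fact (5) has Rosa there. Refuted.
(ii): focus "in December". No fact shares agent = Louisa, thing = the deposition, recipient = Sarah with a different setting. 0.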